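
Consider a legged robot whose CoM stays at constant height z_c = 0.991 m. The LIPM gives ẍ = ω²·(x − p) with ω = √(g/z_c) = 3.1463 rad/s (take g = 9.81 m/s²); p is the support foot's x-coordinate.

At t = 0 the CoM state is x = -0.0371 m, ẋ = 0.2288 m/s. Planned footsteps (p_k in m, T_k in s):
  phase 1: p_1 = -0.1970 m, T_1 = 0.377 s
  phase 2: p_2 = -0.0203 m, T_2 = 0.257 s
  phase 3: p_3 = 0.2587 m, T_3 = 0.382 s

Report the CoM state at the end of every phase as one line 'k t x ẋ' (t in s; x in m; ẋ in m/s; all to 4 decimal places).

1 0.3770 0.1972 1.1564
2 0.6340 0.6029 2.1710
3 1.0160 1.9268 5.5754

phase 1: p=-0.1970, T=0.377, ωT=1.186155, cosh=1.789930, sinh=1.484537; start (x,ẋ)=(-0.037100, 0.228800) → end (x,ẋ)=(0.197166, 1.156397)
phase 2: p=-0.0203, T=0.257, ωT=0.808599, cosh=1.345121, sinh=0.899640; start (x,ẋ)=(0.197166, 1.156397) → end (x,ẋ)=(0.602873, 2.171039)
phase 3: p=0.2587, T=0.382, ωT=1.201887, cosh=1.813507, sinh=1.512880; start (x,ẋ)=(0.602873, 2.171039) → end (x,ẋ)=(1.926792, 5.575449)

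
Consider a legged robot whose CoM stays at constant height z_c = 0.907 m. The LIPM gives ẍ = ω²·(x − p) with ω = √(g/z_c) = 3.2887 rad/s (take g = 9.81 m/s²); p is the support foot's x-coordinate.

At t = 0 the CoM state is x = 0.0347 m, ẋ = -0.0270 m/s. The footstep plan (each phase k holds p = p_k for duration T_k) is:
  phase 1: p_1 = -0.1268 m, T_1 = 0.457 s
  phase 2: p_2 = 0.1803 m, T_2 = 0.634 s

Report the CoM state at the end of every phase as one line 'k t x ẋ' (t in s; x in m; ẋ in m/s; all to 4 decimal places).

1 0.4570 0.2366 1.0709
2 1.0910 1.6998 5.1073

phase 1: p=-0.1268, T=0.457, ωT=1.502936, cosh=2.358671, sinh=2.136195; start (x,ẋ)=(0.034700, -0.027000) → end (x,ẋ)=(0.236587, 1.070903)
phase 2: p=0.1803, T=0.634, ωT=2.085036, cosh=4.084591, sinh=3.960288; start (x,ẋ)=(0.236587, 1.070903) → end (x,ẋ)=(1.699803, 5.107297)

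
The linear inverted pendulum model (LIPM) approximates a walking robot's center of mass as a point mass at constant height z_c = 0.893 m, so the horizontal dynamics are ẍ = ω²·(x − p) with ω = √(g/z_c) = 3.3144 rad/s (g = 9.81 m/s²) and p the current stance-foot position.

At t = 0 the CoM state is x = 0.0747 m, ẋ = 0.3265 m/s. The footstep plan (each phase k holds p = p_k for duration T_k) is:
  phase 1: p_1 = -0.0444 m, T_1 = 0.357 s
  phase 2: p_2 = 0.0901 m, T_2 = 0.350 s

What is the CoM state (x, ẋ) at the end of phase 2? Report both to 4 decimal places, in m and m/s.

x = 0.9887, ẋ = 3.1116

phase 1: p=-0.0444, T=0.357, ωT=1.183241, cosh=1.785611, sinh=1.479327; start (x,ẋ)=(0.074700, 0.326500) → end (x,ẋ)=(0.313994, 1.166959)
phase 2: p=0.0901, T=0.350, ωT=1.160040, cosh=1.751767, sinh=1.438294; start (x,ẋ)=(0.313994, 1.166959) → end (x,ẋ)=(0.988716, 3.111562)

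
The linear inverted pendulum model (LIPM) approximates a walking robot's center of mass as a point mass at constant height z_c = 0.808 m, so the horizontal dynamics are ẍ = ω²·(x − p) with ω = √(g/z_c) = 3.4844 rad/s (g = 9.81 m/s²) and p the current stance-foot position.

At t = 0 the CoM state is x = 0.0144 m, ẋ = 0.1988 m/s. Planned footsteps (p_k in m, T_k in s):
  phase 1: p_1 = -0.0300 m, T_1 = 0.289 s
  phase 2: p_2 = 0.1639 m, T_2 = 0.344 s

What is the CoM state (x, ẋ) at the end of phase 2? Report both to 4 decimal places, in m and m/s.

x = 0.2729, ẋ = 0.5885

phase 1: p=-0.0300, T=0.289, ωT=1.006992, cosh=1.551335, sinh=1.186019; start (x,ẋ)=(0.014400, 0.198800) → end (x,ẋ)=(0.106547, 0.491891)
phase 2: p=0.1639, T=0.344, ωT=1.198634, cosh=1.808595, sinh=1.506989; start (x,ẋ)=(0.106547, 0.491891) → end (x,ẋ)=(0.272912, 0.588473)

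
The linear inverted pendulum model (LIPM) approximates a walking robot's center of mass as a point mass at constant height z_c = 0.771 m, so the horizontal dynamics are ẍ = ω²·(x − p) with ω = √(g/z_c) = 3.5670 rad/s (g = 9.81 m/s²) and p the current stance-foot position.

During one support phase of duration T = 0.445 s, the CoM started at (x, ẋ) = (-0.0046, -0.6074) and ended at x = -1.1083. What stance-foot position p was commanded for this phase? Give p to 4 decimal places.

p = 0.4508

ωT = 3.5670·0.445 = 1.587315; cosh(ωT) = 2.547537, sinh(ωT) = 2.343063
x(T) = p + (x₀−p)·cosh(ωT) + (ẋ₀/ω)·sinh(ωT) ⇒ p·(1 − cosh) = x(T) − x₀·cosh − (ẋ₀/ω)·sinh
numerator   = -1.1083 − (-0.0046)·2.547537 − (-0.6074/3.5670)·2.343063 = -0.697597
denominator = 1 − 2.547537 = -1.547537
p = -0.697597 / -1.547537 = 0.4508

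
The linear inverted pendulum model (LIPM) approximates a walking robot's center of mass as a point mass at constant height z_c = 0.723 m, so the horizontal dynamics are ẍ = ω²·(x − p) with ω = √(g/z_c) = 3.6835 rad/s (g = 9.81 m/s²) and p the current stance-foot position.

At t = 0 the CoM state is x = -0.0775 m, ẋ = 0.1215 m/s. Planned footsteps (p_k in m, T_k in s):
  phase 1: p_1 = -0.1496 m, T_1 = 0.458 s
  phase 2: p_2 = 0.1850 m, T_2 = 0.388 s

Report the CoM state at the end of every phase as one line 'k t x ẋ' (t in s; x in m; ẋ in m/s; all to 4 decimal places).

1 0.4580 0.1379 1.0325
2 0.8460 0.6327 1.9379

phase 1: p=-0.1496, T=0.458, ωT=1.687043, cosh=2.794272, sinh=2.609207; start (x,ẋ)=(-0.077500, 0.121500) → end (x,ẋ)=(0.137932, 1.032458)
phase 2: p=0.1850, T=0.388, ωT=1.429198, cosh=2.207425, sinh=1.967924; start (x,ẋ)=(0.137932, 1.032458) → end (x,ẋ)=(0.632695, 1.937882)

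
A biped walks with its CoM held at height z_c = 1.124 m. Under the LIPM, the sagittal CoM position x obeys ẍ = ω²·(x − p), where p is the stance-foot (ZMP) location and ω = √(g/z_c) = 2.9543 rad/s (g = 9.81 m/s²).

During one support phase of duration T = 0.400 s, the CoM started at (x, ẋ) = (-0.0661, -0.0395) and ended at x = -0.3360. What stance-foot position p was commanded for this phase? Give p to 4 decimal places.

p = 0.2532

ωT = 2.9543·0.400 = 1.181720; cosh(ωT) = 1.783364, sinh(ωT) = 1.476613
x(T) = p + (x₀−p)·cosh(ωT) + (ẋ₀/ω)·sinh(ωT) ⇒ p·(1 − cosh) = x(T) − x₀·cosh − (ẋ₀/ω)·sinh
numerator   = -0.3360 − (-0.0661)·1.783364 − (-0.0395/2.9543)·1.476613 = -0.198377
denominator = 1 − 1.783364 = -0.783364
p = -0.198377 / -0.783364 = 0.2532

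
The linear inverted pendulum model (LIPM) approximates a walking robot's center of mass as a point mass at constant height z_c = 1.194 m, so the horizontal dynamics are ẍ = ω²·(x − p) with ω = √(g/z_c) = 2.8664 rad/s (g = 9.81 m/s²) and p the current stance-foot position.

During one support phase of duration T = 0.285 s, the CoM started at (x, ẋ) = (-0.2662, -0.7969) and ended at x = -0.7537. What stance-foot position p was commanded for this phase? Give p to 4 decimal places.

ωT = 2.8664·0.285 = 0.816924; cosh(ωT) = 1.352658, sinh(ωT) = 0.910869
x(T) = p + (x₀−p)·cosh(ωT) + (ẋ₀/ω)·sinh(ωT) ⇒ p·(1 − cosh) = x(T) − x₀·cosh − (ẋ₀/ω)·sinh
numerator   = -0.7537 − (-0.2662)·1.352658 − (-0.7969/2.8664)·0.910869 = -0.140388
denominator = 1 − 1.352658 = -0.352658
p = -0.140388 / -0.352658 = 0.3981

p = 0.3981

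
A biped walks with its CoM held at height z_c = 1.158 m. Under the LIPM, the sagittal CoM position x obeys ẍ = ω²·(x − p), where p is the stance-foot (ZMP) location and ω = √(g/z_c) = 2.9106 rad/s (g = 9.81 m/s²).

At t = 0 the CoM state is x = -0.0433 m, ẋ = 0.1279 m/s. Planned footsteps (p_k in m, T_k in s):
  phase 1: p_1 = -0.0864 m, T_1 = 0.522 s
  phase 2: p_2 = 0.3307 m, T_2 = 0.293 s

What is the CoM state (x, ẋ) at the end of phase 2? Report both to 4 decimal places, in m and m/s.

x = 0.2190, ẋ = 0.1926

phase 1: p=-0.0864, T=0.522, ωT=1.519333, cosh=2.394018, sinh=2.175160; start (x,ẋ)=(-0.043300, 0.127900) → end (x,ẋ)=(0.112365, 0.579062)
phase 2: p=0.3307, T=0.293, ωT=0.852806, cosh=1.386219, sinh=0.960002; start (x,ẋ)=(0.112365, 0.579062) → end (x,ẋ)=(0.219031, 0.192639)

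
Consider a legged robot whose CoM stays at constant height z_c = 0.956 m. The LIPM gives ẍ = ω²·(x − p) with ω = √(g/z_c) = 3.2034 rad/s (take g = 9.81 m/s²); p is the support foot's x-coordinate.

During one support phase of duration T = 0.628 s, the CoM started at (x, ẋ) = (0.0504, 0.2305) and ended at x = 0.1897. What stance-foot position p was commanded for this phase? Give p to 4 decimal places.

ωT = 3.2034·0.628 = 2.011735; cosh(ωT) = 3.805018, sinh(ωT) = 3.671261
x(T) = p + (x₀−p)·cosh(ωT) + (ẋ₀/ω)·sinh(ωT) ⇒ p·(1 − cosh) = x(T) − x₀·cosh − (ẋ₀/ω)·sinh
numerator   = 0.1897 − (0.0504)·3.805018 − (0.2305/3.2034)·3.671261 = -0.266238
denominator = 1 − 3.805018 = -2.805018
p = -0.266238 / -2.805018 = 0.0949

p = 0.0949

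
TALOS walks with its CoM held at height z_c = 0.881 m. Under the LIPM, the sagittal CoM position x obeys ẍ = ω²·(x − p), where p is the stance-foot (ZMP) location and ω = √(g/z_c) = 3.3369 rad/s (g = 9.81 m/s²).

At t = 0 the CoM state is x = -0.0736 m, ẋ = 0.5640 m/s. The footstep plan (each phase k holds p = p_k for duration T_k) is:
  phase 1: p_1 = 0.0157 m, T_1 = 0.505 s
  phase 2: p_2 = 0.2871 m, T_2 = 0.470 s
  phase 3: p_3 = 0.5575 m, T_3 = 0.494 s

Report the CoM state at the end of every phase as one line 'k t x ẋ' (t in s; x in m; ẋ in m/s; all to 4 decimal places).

phase 1: p=0.0157, T=0.505, ωT=1.685134, cosh=2.789298, sinh=2.603878; start (x,ẋ)=(-0.073600, 0.564000) → end (x,ẋ)=(0.206721, 0.797247)
phase 2: p=0.2871, T=0.470, ωT=1.568343, cosh=2.503540, sinh=2.295150; start (x,ẋ)=(0.206721, 0.797247) → end (x,ẋ)=(0.634222, 1.380342)
phase 3: p=0.5575, T=0.494, ωT=1.648429, cosh=2.695578, sinh=2.503226; start (x,ẋ)=(0.634222, 1.380342) → end (x,ẋ)=(1.799793, 4.361676)

1 0.5050 0.2067 0.7972
2 0.9750 0.6342 1.3803
3 1.4690 1.7998 4.3617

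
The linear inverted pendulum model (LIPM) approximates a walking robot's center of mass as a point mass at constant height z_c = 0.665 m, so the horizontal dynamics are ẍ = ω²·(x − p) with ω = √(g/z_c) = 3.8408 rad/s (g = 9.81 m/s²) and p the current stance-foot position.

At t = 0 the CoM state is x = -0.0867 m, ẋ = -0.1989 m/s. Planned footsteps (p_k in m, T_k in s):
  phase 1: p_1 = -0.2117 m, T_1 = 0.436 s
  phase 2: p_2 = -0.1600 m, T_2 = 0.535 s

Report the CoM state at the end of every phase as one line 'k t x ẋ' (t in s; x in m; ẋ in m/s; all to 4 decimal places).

phase 1: p=-0.2117, T=0.436, ωT=1.674589, cosh=2.761993, sinh=2.574608; start (x,ẋ)=(-0.086700, -0.198900) → end (x,ẋ)=(0.000220, 0.686709)
phase 2: p=-0.1600, T=0.535, ωT=2.054828, cosh=3.966805, sinh=3.838690; start (x,ẋ)=(0.000220, 0.686709) → end (x,ẋ)=(1.161894, 5.086269)

1 0.4360 0.0002 0.6867
2 0.9710 1.1619 5.0863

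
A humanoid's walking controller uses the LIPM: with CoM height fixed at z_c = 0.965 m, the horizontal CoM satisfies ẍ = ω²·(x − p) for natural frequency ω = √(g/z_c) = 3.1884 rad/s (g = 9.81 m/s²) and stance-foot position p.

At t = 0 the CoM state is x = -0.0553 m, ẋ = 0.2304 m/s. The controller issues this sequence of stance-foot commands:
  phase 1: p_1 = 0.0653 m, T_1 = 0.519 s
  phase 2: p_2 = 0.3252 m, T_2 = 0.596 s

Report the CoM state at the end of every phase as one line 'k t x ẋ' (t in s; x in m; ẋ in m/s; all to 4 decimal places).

1 0.5190 -0.0796 -0.3444
2 1.1150 -1.4117 -5.3966

phase 1: p=0.0653, T=0.519, ωT=1.654780, cosh=2.711530, sinh=2.520396; start (x,ẋ)=(-0.055300, 0.230400) → end (x,ẋ)=(-0.079582, -0.344409)
phase 2: p=0.3252, T=0.596, ωT=1.900286, cosh=3.418668, sinh=3.269142; start (x,ẋ)=(-0.079582, -0.344409) → end (x,ẋ)=(-1.411745, -5.396594)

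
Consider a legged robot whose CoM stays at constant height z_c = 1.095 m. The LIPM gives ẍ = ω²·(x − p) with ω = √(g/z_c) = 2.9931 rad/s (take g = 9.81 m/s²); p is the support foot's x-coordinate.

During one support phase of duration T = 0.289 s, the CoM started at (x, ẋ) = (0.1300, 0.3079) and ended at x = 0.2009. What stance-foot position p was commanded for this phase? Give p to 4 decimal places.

ωT = 2.9931·0.289 = 0.865006; cosh(ωT) = 1.398035, sinh(ωT) = 0.976986
x(T) = p + (x₀−p)·cosh(ωT) + (ẋ₀/ω)·sinh(ωT) ⇒ p·(1 − cosh) = x(T) − x₀·cosh − (ẋ₀/ω)·sinh
numerator   = 0.2009 − (0.1300)·1.398035 − (0.3079/2.9931)·0.976986 = -0.081347
denominator = 1 − 1.398035 = -0.398035
p = -0.081347 / -0.398035 = 0.2044

p = 0.2044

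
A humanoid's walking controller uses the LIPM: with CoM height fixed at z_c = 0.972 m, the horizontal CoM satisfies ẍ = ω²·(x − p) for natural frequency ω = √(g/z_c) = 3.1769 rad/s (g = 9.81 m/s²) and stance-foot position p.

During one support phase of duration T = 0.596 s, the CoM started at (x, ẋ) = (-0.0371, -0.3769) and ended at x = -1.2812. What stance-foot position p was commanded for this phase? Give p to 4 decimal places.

p = 0.3214

ωT = 3.1769·0.596 = 1.893432; cosh(ωT) = 3.396341, sinh(ωT) = 3.245787
x(T) = p + (x₀−p)·cosh(ωT) + (ẋ₀/ω)·sinh(ωT) ⇒ p·(1 − cosh) = x(T) − x₀·cosh − (ẋ₀/ω)·sinh
numerator   = -1.2812 − (-0.0371)·3.396341 − (-0.3769/3.1769)·3.245787 = -0.770123
denominator = 1 − 3.396341 = -2.396341
p = -0.770123 / -2.396341 = 0.3214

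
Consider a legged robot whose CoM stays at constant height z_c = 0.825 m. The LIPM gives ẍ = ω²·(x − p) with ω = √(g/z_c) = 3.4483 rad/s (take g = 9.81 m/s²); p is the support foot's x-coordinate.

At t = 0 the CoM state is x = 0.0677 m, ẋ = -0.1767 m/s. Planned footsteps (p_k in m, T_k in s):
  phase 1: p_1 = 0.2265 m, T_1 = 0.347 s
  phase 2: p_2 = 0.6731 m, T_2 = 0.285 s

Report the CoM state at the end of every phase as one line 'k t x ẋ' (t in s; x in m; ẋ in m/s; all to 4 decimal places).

1 0.3470 -0.1372 -1.1422
2 0.6320 -0.9416 -4.9496

phase 1: p=0.2265, T=0.347, ωT=1.196560, cosh=1.805474, sinh=1.503242; start (x,ẋ)=(0.067700, -0.176700) → end (x,ẋ)=(-0.137239, -1.142187)
phase 2: p=0.6731, T=0.285, ωT=0.982765, cosh=1.523055, sinh=1.148780; start (x,ẋ)=(-0.137239, -1.142187) → end (x,ẋ)=(-0.941604, -4.949643)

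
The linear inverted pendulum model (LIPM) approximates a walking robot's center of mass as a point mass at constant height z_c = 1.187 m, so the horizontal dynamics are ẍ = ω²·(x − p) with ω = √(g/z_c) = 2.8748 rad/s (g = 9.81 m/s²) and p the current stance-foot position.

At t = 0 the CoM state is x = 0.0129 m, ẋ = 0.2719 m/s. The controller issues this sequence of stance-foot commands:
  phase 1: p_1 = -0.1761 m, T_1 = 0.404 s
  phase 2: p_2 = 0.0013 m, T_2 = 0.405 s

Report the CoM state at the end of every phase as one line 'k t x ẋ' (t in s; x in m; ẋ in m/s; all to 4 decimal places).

1 0.4040 0.2916 1.2596
2 0.8090 1.1451 3.4210

phase 1: p=-0.1761, T=0.404, ωT=1.161419, cosh=1.753753, sinh=1.440711; start (x,ẋ)=(0.012900, 0.271900) → end (x,ẋ)=(0.291622, 1.259637)
phase 2: p=0.0013, T=0.405, ωT=1.164294, cosh=1.757902, sinh=1.445759; start (x,ẋ)=(0.291622, 1.259637) → end (x,ẋ)=(1.145139, 3.420976)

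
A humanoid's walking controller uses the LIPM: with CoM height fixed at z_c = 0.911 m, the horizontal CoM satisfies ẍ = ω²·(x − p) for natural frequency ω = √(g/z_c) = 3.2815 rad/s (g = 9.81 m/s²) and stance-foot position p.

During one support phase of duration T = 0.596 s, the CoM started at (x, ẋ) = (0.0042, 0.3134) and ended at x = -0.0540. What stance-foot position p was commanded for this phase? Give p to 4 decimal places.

p = 0.1535

ωT = 3.2815·0.596 = 1.955774; cosh(ωT) = 3.605422, sinh(ωT) = 3.463967
x(T) = p + (x₀−p)·cosh(ωT) + (ẋ₀/ω)·sinh(ωT) ⇒ p·(1 − cosh) = x(T) − x₀·cosh − (ẋ₀/ω)·sinh
numerator   = -0.0540 − (0.0042)·3.605422 − (0.3134/3.2815)·3.463967 = -0.399969
denominator = 1 − 3.605422 = -2.605422
p = -0.399969 / -2.605422 = 0.1535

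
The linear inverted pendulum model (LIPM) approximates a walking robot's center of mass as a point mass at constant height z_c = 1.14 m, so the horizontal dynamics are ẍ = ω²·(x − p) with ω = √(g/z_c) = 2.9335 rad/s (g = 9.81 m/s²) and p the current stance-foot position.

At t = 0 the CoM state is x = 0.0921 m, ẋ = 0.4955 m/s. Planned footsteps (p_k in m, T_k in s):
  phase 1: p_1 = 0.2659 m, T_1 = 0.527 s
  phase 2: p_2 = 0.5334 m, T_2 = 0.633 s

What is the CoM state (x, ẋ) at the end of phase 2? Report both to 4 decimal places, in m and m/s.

phase 1: p=0.2659, T=0.527, ωT=1.545955, cosh=2.452778, sinh=2.239670; start (x,ẋ)=(0.092100, 0.495500) → end (x,ẋ)=(0.217912, 0.073473)
phase 2: p=0.5334, T=0.633, ωT=1.856906, cosh=3.280022, sinh=3.123867; start (x,ẋ)=(0.217912, 0.073473) → end (x,ẋ)=(-0.423167, -2.650098)

x = -0.4232, ẋ = -2.6501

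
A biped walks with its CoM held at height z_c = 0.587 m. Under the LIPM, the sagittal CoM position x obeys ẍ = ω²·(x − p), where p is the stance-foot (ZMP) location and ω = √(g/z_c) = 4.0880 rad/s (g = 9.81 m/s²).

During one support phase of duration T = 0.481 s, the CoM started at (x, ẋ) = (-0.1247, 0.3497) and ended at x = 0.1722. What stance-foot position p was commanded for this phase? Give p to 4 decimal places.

p = -0.1237

ωT = 4.0880·0.481 = 1.966328; cosh(ωT) = 3.642182, sinh(ωT) = 3.502212
x(T) = p + (x₀−p)·cosh(ωT) + (ẋ₀/ω)·sinh(ωT) ⇒ p·(1 − cosh) = x(T) − x₀·cosh − (ẋ₀/ω)·sinh
numerator   = 0.1722 − (-0.1247)·3.642182 − (0.3497/4.0880)·3.502212 = 0.326790
denominator = 1 − 3.642182 = -2.642182
p = 0.326790 / -2.642182 = -0.1237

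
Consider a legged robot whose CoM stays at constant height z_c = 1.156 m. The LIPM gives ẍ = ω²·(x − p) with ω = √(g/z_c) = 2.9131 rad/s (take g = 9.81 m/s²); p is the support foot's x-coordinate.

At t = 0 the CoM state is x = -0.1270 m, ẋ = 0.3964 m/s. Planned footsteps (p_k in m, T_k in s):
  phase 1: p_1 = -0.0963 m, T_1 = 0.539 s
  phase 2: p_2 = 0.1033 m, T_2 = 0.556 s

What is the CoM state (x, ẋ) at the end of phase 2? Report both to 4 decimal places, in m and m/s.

phase 1: p=-0.0963, T=0.539, ωT=1.570161, cosh=2.507717, sinh=2.299705; start (x,ẋ)=(-0.127000, 0.396400) → end (x,ẋ)=(0.139645, 0.788391)
phase 2: p=0.1033, T=0.556, ωT=1.619684, cosh=2.624727, sinh=2.426765; start (x,ẋ)=(0.139645, 0.788391) → end (x,ẋ)=(0.855468, 2.326252)

x = 0.8555, ẋ = 2.3263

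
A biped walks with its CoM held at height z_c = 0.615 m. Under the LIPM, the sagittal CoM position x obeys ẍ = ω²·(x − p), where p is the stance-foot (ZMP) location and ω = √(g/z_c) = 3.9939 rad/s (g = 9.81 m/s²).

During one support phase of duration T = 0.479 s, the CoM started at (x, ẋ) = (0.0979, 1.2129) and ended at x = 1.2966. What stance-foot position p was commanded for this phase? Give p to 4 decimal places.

p = 0.0197

ωT = 3.9939·0.479 = 1.913078; cosh(ωT) = 3.460766, sinh(ωT) = 3.313141
x(T) = p + (x₀−p)·cosh(ωT) + (ẋ₀/ω)·sinh(ωT) ⇒ p·(1 − cosh) = x(T) − x₀·cosh − (ẋ₀/ω)·sinh
numerator   = 1.2966 − (0.0979)·3.460766 − (1.2129/3.9939)·3.313141 = -0.048371
denominator = 1 − 3.460766 = -2.460766
p = -0.048371 / -2.460766 = 0.0197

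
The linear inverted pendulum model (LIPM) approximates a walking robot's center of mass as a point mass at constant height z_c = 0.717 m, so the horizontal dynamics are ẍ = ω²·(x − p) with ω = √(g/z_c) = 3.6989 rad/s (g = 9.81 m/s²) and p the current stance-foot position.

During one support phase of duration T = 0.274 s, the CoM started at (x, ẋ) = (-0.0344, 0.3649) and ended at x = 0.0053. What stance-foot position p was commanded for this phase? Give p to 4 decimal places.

ωT = 3.6989·0.274 = 1.013499; cosh(ωT) = 1.559085, sinh(ωT) = 1.196138
x(T) = p + (x₀−p)·cosh(ωT) + (ẋ₀/ω)·sinh(ωT) ⇒ p·(1 − cosh) = x(T) − x₀·cosh − (ẋ₀/ω)·sinh
numerator   = 0.0053 − (-0.0344)·1.559085 − (0.3649/3.6989)·1.196138 = -0.059068
denominator = 1 − 1.559085 = -0.559085
p = -0.059068 / -0.559085 = 0.1057

p = 0.1057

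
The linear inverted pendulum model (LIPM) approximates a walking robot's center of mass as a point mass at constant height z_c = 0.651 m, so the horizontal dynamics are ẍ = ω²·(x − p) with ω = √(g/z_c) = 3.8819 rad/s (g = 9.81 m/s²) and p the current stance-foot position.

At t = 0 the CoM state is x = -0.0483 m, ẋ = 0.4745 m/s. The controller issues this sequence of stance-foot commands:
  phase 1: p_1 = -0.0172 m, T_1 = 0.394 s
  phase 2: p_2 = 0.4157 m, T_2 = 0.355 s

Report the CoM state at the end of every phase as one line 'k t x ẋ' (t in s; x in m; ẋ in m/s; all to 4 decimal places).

1 0.3940 0.1765 0.8809
2 0.7490 0.3327 0.1337

phase 1: p=-0.0172, T=0.394, ωT=1.529469, cosh=2.416187, sinh=2.199536; start (x,ẋ)=(-0.048300, 0.474500) → end (x,ẋ)=(0.176515, 0.880937)
phase 2: p=0.4157, T=0.355, ωT=1.378074, cosh=2.109659, sinh=1.857596; start (x,ẋ)=(0.176515, 0.880937) → end (x,ẋ)=(0.332653, 0.133711)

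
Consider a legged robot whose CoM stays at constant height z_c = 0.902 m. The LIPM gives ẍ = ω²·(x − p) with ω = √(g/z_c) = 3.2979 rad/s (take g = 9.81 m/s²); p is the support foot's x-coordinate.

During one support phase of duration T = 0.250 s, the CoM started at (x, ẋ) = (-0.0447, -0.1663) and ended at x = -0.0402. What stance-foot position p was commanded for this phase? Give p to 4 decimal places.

p = -0.1864

ωT = 3.2979·0.250 = 0.824475; cosh(ωT) = 1.359574, sinh(ωT) = 0.921109
x(T) = p + (x₀−p)·cosh(ωT) + (ẋ₀/ω)·sinh(ωT) ⇒ p·(1 − cosh) = x(T) − x₀·cosh − (ẋ₀/ω)·sinh
numerator   = -0.0402 − (-0.0447)·1.359574 − (-0.1663/3.2979)·0.921109 = 0.067021
denominator = 1 − 1.359574 = -0.359574
p = 0.067021 / -0.359574 = -0.1864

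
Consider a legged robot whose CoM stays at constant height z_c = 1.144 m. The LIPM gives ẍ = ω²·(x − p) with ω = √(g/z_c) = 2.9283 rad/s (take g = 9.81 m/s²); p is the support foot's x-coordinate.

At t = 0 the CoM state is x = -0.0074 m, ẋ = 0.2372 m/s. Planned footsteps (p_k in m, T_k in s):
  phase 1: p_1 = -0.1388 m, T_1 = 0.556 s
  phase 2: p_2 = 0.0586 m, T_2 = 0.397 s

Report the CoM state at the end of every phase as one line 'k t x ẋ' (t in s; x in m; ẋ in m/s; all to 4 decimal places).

phase 1: p=-0.1388, T=0.556, ωT=1.628135, cosh=2.645330, sinh=2.449034; start (x,ẋ)=(-0.007400, 0.237200) → end (x,ẋ)=(0.407175, 1.569808)
phase 2: p=0.0586, T=0.397, ωT=1.162535, cosh=1.755361, sinh=1.442669; start (x,ẋ)=(0.407175, 1.569808) → end (x,ẋ)=(1.443863, 4.228157)

1 0.5560 0.4072 1.5698
2 0.9530 1.4439 4.2282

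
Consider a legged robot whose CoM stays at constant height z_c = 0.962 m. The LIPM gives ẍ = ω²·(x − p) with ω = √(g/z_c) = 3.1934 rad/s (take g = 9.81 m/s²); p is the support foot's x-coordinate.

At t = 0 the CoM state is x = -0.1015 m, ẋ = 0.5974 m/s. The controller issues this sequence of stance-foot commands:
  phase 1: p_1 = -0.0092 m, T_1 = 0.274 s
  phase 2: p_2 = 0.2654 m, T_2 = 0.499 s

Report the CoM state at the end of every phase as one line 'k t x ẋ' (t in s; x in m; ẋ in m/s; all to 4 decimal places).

1 0.2740 0.0462 0.5490
2 0.7730 0.1094 -0.2444

phase 1: p=-0.0092, T=0.274, ωT=0.874992, cosh=1.407860, sinh=0.990995; start (x,ẋ)=(-0.101500, 0.597400) → end (x,ẋ)=(0.046243, 0.548959)
phase 2: p=0.2654, T=0.499, ωT=1.593507, cosh=2.562093, sinh=2.358881; start (x,ẋ)=(0.046243, 0.548959) → end (x,ẋ)=(0.109402, -0.244391)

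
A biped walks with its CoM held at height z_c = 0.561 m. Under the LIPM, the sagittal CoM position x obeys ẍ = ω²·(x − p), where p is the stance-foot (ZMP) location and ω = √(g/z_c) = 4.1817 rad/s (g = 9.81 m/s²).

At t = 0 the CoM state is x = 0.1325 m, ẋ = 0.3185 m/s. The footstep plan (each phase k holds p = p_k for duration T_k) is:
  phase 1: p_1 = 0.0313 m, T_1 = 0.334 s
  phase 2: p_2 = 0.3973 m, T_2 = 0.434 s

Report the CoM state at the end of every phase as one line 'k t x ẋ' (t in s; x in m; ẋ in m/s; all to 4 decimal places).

1 0.3340 0.3928 1.4859
2 0.7680 1.4452 4.6271

phase 1: p=0.0313, T=0.334, ωT=1.396688, cosh=2.144603, sinh=1.897188; start (x,ẋ)=(0.132500, 0.318500) → end (x,ẋ)=(0.392833, 1.485923)
phase 2: p=0.3973, T=0.434, ωT=1.814858, cosh=3.151532, sinh=2.988671; start (x,ẋ)=(0.392833, 1.485923) → end (x,ẋ)=(1.445216, 4.627113)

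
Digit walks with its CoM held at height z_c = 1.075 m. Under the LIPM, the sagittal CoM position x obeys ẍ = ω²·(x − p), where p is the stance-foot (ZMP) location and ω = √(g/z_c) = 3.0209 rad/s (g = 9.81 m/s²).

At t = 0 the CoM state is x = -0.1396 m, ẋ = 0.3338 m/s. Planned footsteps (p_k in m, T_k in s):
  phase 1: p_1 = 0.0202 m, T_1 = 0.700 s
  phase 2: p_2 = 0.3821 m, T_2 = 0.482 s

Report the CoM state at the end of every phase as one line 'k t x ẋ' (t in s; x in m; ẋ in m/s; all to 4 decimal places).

phase 1: p=0.0202, T=0.700, ωT=2.114630, cosh=4.203599, sinh=4.082921; start (x,ẋ)=(-0.139600, 0.333800) → end (x,ẋ)=(-0.200385, -0.567827)
phase 2: p=0.3821, T=0.482, ωT=1.456074, cosh=2.261118, sinh=2.027968; start (x,ẋ)=(-0.200385, -0.567827) → end (x,ẋ)=(-1.316157, -4.852397)

1 0.7000 -0.2004 -0.5678
2 1.1820 -1.3162 -4.8524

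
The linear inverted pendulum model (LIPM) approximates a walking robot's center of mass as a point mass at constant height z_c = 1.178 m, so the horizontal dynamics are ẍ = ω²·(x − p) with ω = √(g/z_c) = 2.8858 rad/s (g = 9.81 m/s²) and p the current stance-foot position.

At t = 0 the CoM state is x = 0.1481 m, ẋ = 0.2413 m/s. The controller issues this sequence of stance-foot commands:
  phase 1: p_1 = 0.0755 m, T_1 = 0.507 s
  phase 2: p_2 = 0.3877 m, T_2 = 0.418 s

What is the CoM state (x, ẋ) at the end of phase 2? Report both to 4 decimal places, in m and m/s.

x = 0.9462, ẋ = 1.8837

phase 1: p=0.0755, T=0.507, ωT=1.463101, cosh=2.275424, sinh=2.043907; start (x,ẋ)=(0.148100, 0.241300) → end (x,ẋ)=(0.411600, 0.977277)
phase 2: p=0.3877, T=0.418, ωT=1.206264, cosh=1.820147, sinh=1.520834; start (x,ẋ)=(0.411600, 0.977277) → end (x,ẋ)=(0.946232, 1.883680)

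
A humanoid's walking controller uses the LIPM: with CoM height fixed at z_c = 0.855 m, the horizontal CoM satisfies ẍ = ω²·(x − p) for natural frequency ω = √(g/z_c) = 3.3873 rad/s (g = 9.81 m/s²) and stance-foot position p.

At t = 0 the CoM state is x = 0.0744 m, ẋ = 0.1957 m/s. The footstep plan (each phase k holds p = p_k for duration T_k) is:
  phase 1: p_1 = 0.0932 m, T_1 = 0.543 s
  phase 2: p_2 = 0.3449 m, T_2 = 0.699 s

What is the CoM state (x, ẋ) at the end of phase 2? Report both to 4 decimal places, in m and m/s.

x = 0.2980, ẋ = -0.0750

phase 1: p=0.0932, T=0.543, ωT=1.839304, cosh=3.225542, sinh=3.066614; start (x,ẋ)=(0.074400, 0.195700) → end (x,ẋ)=(0.209732, 0.435953)
phase 2: p=0.3449, T=0.699, ωT=2.367723, cosh=5.383376, sinh=5.289682; start (x,ẋ)=(0.209732, 0.435953) → end (x,ẋ)=(0.298035, -0.075002)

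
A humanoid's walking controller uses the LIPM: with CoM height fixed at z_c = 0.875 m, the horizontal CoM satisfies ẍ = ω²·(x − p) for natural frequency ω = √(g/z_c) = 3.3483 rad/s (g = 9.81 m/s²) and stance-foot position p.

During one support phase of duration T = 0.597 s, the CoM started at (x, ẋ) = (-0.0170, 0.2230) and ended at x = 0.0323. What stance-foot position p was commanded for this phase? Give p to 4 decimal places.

ωT = 3.3483·0.597 = 1.998935; cosh(ωT) = 3.758336, sinh(ωT) = 3.622856
x(T) = p + (x₀−p)·cosh(ωT) + (ẋ₀/ω)·sinh(ωT) ⇒ p·(1 − cosh) = x(T) − x₀·cosh − (ẋ₀/ω)·sinh
numerator   = 0.0323 − (-0.0170)·3.758336 − (0.2230/3.3483)·3.622856 = -0.145094
denominator = 1 − 3.758336 = -2.758336
p = -0.145094 / -2.758336 = 0.0526

p = 0.0526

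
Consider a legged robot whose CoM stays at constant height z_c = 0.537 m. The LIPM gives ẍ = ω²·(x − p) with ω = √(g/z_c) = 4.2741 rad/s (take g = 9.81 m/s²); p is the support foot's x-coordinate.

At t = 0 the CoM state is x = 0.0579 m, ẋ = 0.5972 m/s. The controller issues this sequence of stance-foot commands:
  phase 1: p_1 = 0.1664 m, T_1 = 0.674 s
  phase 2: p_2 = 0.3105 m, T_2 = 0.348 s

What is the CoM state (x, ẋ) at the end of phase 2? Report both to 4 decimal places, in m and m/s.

phase 1: p=0.1664, T=0.674, ωT=2.880743, cosh=8.941807, sinh=8.885714; start (x,ẋ)=(0.057900, 0.597200) → end (x,ẋ)=(0.437773, 1.219388)
phase 2: p=0.3105, T=0.348, ωT=1.487387, cosh=2.325739, sinh=2.099777; start (x,ẋ)=(0.437773, 1.219388) → end (x,ẋ)=(1.205564, 3.978210)

x = 1.2056, ẋ = 3.9782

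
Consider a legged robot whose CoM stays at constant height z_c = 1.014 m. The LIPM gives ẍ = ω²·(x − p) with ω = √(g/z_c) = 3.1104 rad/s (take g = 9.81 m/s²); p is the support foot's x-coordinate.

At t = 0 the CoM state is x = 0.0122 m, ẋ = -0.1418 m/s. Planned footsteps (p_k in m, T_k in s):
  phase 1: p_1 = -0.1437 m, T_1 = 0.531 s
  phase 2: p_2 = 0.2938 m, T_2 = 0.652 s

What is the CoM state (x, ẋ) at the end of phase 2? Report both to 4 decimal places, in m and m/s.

x = 0.7912, ẋ = 1.7103

phase 1: p=-0.1437, T=0.531, ωT=1.651622, cosh=2.703587, sinh=2.511848; start (x,ẋ)=(0.012200, -0.141800) → end (x,ẋ)=(0.163277, 0.834655)
phase 2: p=0.2938, T=0.652, ωT=2.027981, cosh=3.865164, sinh=3.733563; start (x,ẋ)=(0.163277, 0.834655) → end (x,ẋ)=(0.791182, 1.710326)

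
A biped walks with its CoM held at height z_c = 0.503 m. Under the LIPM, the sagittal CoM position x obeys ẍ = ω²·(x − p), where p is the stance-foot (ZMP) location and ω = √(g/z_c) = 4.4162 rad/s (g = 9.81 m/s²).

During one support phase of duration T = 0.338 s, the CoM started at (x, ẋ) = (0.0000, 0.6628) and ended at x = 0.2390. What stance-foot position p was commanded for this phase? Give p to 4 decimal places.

p = 0.0583

ωT = 4.4162·0.338 = 1.492676; cosh(ωT) = 2.336877, sinh(ωT) = 2.112106
x(T) = p + (x₀−p)·cosh(ωT) + (ẋ₀/ω)·sinh(ωT) ⇒ p·(1 − cosh) = x(T) − x₀·cosh − (ẋ₀/ω)·sinh
numerator   = 0.2390 − (0.0000)·2.336877 − (0.6628/4.4162)·2.112106 = -0.077993
denominator = 1 − 2.336877 = -1.336877
p = -0.077993 / -1.336877 = 0.0583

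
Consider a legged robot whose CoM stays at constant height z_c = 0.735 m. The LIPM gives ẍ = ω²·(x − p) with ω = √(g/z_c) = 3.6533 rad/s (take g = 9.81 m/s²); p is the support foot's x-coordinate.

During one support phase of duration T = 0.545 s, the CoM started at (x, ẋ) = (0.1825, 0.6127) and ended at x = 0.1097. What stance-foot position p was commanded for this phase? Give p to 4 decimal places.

ωT = 3.6533·0.545 = 1.991049; cosh(ωT) = 3.729880, sinh(ωT) = 3.593328
x(T) = p + (x₀−p)·cosh(ωT) + (ẋ₀/ω)·sinh(ωT) ⇒ p·(1 − cosh) = x(T) − x₀·cosh − (ẋ₀/ω)·sinh
numerator   = 0.1097 − (0.1825)·3.729880 − (0.6127/3.6533)·3.593328 = -1.173645
denominator = 1 − 3.729880 = -2.729880
p = -1.173645 / -2.729880 = 0.4299

p = 0.4299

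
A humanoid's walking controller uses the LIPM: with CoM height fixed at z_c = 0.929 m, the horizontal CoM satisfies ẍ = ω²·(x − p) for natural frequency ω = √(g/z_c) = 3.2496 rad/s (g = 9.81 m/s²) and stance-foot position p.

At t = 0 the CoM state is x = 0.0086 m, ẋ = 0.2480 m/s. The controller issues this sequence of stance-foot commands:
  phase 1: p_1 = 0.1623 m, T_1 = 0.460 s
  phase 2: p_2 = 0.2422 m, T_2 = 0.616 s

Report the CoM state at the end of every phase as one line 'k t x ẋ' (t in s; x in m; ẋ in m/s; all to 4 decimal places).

phase 1: p=0.1623, T=0.460, ωT=1.494816, cosh=2.341403, sinh=2.117113; start (x,ẋ)=(0.008600, 0.248000) → end (x,ẋ)=(-0.036002, -0.476753)
phase 2: p=0.2422, T=0.616, ωT=2.001754, cosh=3.768562, sinh=3.633463; start (x,ẋ)=(-0.036002, -0.476753) → end (x,ẋ)=(-1.339290, -5.081484)

1 0.4600 -0.0360 -0.4768
2 1.0760 -1.3393 -5.0815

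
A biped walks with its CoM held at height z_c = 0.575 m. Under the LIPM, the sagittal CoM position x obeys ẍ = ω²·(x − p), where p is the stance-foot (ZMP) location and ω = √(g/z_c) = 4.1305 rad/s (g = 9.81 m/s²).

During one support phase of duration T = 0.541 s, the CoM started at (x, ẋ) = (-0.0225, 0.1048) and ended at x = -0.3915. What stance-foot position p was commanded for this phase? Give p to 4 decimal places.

p = 0.1080

ωT = 4.1305·0.541 = 2.234600; cosh(ωT) = 4.724892, sinh(ωT) = 4.617857
x(T) = p + (x₀−p)·cosh(ωT) + (ẋ₀/ω)·sinh(ωT) ⇒ p·(1 − cosh) = x(T) − x₀·cosh − (ẋ₀/ω)·sinh
numerator   = -0.3915 − (-0.0225)·4.724892 − (0.1048/4.1305)·4.617857 = -0.402355
denominator = 1 − 4.724892 = -3.724892
p = -0.402355 / -3.724892 = 0.1080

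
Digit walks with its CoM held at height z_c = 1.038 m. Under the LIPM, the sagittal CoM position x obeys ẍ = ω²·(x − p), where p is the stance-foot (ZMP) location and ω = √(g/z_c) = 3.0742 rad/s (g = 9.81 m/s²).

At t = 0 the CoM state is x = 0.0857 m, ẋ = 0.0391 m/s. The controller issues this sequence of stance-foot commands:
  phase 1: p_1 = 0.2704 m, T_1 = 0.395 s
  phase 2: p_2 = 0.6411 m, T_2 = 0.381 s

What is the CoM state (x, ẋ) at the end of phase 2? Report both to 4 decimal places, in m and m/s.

x = -0.9577, ẋ = -4.5060

phase 1: p=0.2704, T=0.395, ωT=1.214309, cosh=1.832441, sinh=1.535525; start (x,ẋ)=(0.085700, 0.039100) → end (x,ẋ)=(-0.048522, -0.800230)
phase 2: p=0.6411, T=0.381, ωT=1.171270, cosh=1.768030, sinh=1.458057; start (x,ẋ)=(-0.048522, -0.800230) → end (x,ẋ)=(-0.957712, -4.505965)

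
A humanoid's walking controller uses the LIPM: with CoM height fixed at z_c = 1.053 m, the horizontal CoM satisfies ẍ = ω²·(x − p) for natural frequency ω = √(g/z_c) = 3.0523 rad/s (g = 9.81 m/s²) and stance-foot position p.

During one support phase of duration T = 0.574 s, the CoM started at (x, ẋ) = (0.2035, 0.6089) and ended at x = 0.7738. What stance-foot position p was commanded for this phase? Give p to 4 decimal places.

ωT = 3.0523·0.574 = 1.752020; cosh(ωT) = 2.969832, sinh(ωT) = 2.796408
x(T) = p + (x₀−p)·cosh(ωT) + (ẋ₀/ω)·sinh(ωT) ⇒ p·(1 − cosh) = x(T) − x₀·cosh − (ẋ₀/ω)·sinh
numerator   = 0.7738 − (0.2035)·2.969832 − (0.6089/3.0523)·2.796408 = -0.388413
denominator = 1 − 2.969832 = -1.969832
p = -0.388413 / -1.969832 = 0.1972

p = 0.1972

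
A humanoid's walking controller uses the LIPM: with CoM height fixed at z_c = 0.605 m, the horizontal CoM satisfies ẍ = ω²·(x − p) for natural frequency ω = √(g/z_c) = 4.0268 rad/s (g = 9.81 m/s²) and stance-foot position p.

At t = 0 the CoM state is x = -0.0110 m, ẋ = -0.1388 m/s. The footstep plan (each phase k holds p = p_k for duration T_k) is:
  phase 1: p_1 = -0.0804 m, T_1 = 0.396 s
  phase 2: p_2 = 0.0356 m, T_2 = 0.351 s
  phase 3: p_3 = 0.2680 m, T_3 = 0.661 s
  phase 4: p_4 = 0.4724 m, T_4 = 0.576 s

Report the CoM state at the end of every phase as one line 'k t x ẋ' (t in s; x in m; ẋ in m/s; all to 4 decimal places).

1 0.3960 0.0162 0.3040
2 0.7470 0.1393 0.5106
3 1.4080 0.2455 -0.0188
4 1.9840 -0.7160 -4.6974

phase 1: p=-0.0804, T=0.396, ωT=1.594613, cosh=2.564704, sinh=2.361717; start (x,ẋ)=(-0.011000, -0.138800) → end (x,ẋ)=(0.016184, 0.304024)
phase 2: p=0.0356, T=0.351, ωT=1.413407, cosh=2.176623, sinh=1.933310; start (x,ẋ)=(0.016184, 0.304024) → end (x,ẋ)=(0.139305, 0.510594)
phase 3: p=0.2680, T=0.661, ωT=2.661715, cosh=7.195327, sinh=7.125499; start (x,ẋ)=(0.139305, 0.510594) → end (x,ẋ)=(0.245501, -0.018756)
phase 4: p=0.4724, T=0.576, ωT=2.319437, cosh=5.134137, sinh=5.035808; start (x,ẋ)=(0.245501, -0.018756) → end (x,ẋ)=(-0.715985, -4.697392)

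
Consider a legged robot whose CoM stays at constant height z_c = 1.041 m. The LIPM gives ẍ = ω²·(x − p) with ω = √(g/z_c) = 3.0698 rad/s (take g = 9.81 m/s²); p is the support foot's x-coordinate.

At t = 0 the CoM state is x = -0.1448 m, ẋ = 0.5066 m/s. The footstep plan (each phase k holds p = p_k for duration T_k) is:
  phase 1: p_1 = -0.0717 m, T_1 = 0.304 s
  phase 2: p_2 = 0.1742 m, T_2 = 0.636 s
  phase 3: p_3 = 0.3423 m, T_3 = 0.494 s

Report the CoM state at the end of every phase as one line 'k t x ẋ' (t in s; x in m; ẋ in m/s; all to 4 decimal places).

phase 1: p=-0.0717, T=0.304, ωT=0.933219, cosh=1.467984, sinh=1.074698; start (x,ẋ)=(-0.144800, 0.506600) → end (x,ẋ)=(-0.001655, 0.502516)
phase 2: p=0.1742, T=0.636, ωT=1.952393, cosh=3.593730, sinh=3.451796; start (x,ẋ)=(-0.001655, 0.502516) → end (x,ẋ)=(0.107270, -0.057515)
phase 3: p=0.3423, T=0.494, ωT=1.516481, cosh=2.387824, sinh=2.168341; start (x,ẋ)=(0.107270, -0.057515) → end (x,ẋ)=(-0.259535, -1.701780)

1 0.3040 -0.0017 0.5025
2 0.9400 0.1073 -0.0575
3 1.4340 -0.2595 -1.7018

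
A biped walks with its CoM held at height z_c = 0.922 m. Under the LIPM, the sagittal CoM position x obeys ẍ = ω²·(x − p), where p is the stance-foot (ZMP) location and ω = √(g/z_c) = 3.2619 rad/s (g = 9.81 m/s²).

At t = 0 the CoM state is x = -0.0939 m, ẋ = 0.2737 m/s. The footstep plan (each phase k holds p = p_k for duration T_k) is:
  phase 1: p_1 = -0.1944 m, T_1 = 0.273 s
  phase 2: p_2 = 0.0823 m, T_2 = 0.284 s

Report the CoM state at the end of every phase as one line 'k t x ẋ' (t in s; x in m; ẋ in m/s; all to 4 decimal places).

1 0.2730 0.0336 0.7216
2 0.5570 0.2468 0.8851

phase 1: p=-0.1944, T=0.273, ωT=0.890499, cosh=1.423398, sinh=1.012947; start (x,ẋ)=(-0.093900, 0.273700) → end (x,ẋ)=(0.033646, 0.721649)
phase 2: p=0.0823, T=0.284, ωT=0.926380, cosh=1.460667, sinh=1.064683; start (x,ẋ)=(0.033646, 0.721649) → end (x,ẋ)=(0.246779, 0.885119)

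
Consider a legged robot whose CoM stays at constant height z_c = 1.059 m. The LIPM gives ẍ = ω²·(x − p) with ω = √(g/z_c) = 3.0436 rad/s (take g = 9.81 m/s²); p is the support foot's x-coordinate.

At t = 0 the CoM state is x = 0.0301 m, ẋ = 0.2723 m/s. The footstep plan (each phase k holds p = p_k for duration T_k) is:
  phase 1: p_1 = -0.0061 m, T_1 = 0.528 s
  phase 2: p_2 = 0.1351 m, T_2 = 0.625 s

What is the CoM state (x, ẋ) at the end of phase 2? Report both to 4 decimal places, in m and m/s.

x = 1.7508, ẋ = 4.9866

phase 1: p=-0.0061, T=0.528, ωT=1.607021, cosh=2.594207, sinh=2.393723; start (x,ẋ)=(0.030100, 0.272300) → end (x,ẋ)=(0.301968, 0.970139)
phase 2: p=0.1351, T=0.625, ωT=1.902250, cosh=3.425094, sinh=3.275861; start (x,ẋ)=(0.301968, 0.970139) → end (x,ẋ)=(1.750810, 4.986559)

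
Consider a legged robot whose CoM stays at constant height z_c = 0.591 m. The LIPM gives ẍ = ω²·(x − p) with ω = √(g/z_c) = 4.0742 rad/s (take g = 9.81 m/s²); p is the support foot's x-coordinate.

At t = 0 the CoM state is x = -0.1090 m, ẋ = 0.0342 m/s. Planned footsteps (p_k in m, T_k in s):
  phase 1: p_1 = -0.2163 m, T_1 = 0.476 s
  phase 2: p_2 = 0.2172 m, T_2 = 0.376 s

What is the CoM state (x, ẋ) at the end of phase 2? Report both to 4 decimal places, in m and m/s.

phase 1: p=-0.2163, T=0.476, ωT=1.939319, cosh=3.548908, sinh=3.405107; start (x,ẋ)=(-0.109000, 0.034200) → end (x,ẋ)=(0.193081, 1.609955)
phase 2: p=0.2172, T=0.376, ωT=1.531899, cosh=2.421540, sinh=2.205416; start (x,ẋ)=(0.193081, 1.609955) → end (x,ẋ)=(1.030284, 3.681857)

x = 1.0303, ẋ = 3.6819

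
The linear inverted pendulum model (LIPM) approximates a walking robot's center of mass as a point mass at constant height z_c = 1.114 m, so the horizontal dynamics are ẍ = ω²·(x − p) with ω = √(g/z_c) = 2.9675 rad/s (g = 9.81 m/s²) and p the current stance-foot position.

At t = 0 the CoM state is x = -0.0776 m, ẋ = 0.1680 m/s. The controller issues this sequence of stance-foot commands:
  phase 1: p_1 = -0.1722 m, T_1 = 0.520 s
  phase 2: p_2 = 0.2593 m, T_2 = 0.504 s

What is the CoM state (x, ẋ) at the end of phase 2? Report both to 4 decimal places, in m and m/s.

x = 0.8277, ẋ = 1.9683

phase 1: p=-0.1722, T=0.520, ωT=1.543100, cosh=2.446395, sinh=2.232678; start (x,ẋ)=(-0.077600, 0.168000) → end (x,ẋ)=(0.185628, 1.037764)
phase 2: p=0.2593, T=0.504, ωT=1.495620, cosh=2.343106, sinh=2.118996; start (x,ẋ)=(0.185628, 1.037764) → end (x,ẋ)=(0.827713, 1.968334)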